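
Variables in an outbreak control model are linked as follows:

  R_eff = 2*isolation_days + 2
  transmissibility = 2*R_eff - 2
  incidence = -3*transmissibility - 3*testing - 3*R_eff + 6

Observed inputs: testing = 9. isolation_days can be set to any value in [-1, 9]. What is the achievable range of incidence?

Substituting into the transmissibility equation gives transmissibility = 4*isolation_days + 2.
This gives incidence = -18*isolation_days - 33.
Linear in isolation_days, so extremes are at the endpoints: isolation_days = -1 gives incidence = -15; isolation_days = 9 gives incidence = -195.

-195 to -15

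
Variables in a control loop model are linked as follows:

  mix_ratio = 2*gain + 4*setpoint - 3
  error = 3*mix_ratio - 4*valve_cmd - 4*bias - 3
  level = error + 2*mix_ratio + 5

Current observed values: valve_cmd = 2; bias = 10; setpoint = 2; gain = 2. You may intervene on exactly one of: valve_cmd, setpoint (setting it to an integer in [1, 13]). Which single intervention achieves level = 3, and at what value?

Intervening on valve_cmd: with other inputs at their observed values, level = -4*valve_cmd + 7. Solving for 3 gives valve_cmd = 1, within [1, 13].
Intervening on setpoint: level = 20*setpoint - 41. Reaching 3 requires setpoint = 11/5, not an integer.

set valve_cmd = 1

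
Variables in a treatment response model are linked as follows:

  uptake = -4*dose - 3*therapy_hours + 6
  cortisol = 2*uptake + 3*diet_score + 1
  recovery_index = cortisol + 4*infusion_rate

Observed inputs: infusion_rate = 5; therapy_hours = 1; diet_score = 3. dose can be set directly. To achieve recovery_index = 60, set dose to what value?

Substituting into the uptake equation gives uptake = -4*dose + 3.
So cortisol = -8*dose + 16.
Substituting into the recovery_index equation gives recovery_index = -8*dose + 36.
Solve -8*dose + 36 = 60: dose = (60 - 36) / -8 = -3.

dose = -3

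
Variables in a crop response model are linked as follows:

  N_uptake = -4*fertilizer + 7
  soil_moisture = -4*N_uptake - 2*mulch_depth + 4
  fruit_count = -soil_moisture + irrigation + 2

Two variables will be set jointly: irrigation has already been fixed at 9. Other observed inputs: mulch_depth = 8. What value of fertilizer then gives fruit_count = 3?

fertilizer = 3

With irrigation held at 9:
Substituting into the soil_moisture equation gives soil_moisture = 16*fertilizer - 40.
Substituting into the fruit_count equation gives fruit_count = -16*fertilizer + 51.
Solve -16*fertilizer + 51 = 3: fertilizer = (3 - 51) / -16 = 3.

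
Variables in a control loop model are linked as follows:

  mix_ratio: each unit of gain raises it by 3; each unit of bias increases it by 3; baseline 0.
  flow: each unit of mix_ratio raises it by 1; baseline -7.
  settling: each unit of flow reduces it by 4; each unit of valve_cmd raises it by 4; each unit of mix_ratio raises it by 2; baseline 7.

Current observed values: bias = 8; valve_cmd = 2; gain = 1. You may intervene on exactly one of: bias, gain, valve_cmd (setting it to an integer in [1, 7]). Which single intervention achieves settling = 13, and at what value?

Intervening on bias: with other inputs at their observed values, settling = -6*bias + 37. Solving for 13 gives bias = 4, within [1, 7].
Intervening on gain: settling = -6*gain - 5. Reaching 13 requires gain = -3, outside [1, 7].
Intervening on valve_cmd: settling = 4*valve_cmd - 19. Reaching 13 requires valve_cmd = 8, outside [1, 7].

set bias = 4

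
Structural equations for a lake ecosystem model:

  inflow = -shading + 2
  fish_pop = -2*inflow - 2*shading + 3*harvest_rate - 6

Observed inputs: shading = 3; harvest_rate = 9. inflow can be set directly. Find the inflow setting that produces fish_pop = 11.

inflow = 2

Intervening on inflow fixes its value directly, overriding its dependence on shading.
Substituting into the fish_pop equation gives fish_pop = -2*inflow + 15.
Solve -2*inflow + 15 = 11: inflow = (11 - 15) / -2 = 2.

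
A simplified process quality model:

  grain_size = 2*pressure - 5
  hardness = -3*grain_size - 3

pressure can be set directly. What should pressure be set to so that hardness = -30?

pressure = 7

Substituting into the hardness equation gives hardness = -6*pressure + 12.
Solve -6*pressure + 12 = -30: pressure = (-30 - 12) / -6 = 7.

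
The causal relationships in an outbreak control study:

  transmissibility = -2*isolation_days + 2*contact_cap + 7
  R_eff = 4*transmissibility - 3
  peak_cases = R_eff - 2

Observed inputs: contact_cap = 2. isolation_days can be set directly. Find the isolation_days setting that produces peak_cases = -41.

isolation_days = 10

Substituting into the transmissibility equation gives transmissibility = -2*isolation_days + 11.
This gives R_eff = -8*isolation_days + 41.
peak_cases becomes -8*isolation_days + 39.
Solve -8*isolation_days + 39 = -41: isolation_days = (-41 - 39) / -8 = 10.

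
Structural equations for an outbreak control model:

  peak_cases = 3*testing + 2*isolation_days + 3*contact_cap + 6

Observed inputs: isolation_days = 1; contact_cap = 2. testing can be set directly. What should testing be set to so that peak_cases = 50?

testing = 12

Substituting into the peak_cases equation gives peak_cases = 3*testing + 14.
Solve 3*testing + 14 = 50: testing = (50 - 14) / 3 = 12.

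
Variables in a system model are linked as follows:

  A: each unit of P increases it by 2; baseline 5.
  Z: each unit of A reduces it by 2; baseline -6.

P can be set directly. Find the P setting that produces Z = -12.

Substituting into the Z equation gives Z = -4*P - 16.
Solve -4*P - 16 = -12: P = (-12 + 16) / -4 = -1.

P = -1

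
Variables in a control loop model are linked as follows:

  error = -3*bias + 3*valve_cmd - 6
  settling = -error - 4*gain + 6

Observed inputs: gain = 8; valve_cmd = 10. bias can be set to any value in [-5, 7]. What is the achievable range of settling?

-65 to -29

Substituting into the error equation gives error = -3*bias + 24.
settling becomes 3*bias - 50.
Linear in bias, so extremes are at the endpoints: bias = -5 gives settling = -65; bias = 7 gives settling = -29.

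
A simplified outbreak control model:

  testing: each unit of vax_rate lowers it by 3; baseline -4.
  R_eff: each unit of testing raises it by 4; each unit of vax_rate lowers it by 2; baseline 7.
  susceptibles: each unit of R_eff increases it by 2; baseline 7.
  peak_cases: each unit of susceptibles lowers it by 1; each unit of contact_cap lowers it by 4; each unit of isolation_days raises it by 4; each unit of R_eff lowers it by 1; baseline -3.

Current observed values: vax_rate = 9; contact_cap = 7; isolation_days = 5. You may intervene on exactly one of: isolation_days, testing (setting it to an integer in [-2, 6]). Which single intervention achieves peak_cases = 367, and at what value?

set isolation_days = 0

Intervening on isolation_days: with other inputs at their observed values, peak_cases = 4*isolation_days + 367. Solving for 367 gives isolation_days = 0, within [-2, 6].
Intervening on testing: peak_cases = -12*testing + 15. Reaching 367 requires testing = -88/3, not an integer.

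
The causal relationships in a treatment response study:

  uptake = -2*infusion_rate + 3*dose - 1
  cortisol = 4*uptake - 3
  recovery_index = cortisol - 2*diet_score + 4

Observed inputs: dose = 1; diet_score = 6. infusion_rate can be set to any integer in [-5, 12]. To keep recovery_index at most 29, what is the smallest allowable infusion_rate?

Substituting into the uptake equation gives uptake = -2*infusion_rate + 2.
cortisol becomes -8*infusion_rate + 5.
Substituting into the recovery_index equation gives recovery_index = -8*infusion_rate - 3.
Require -8*infusion_rate - 3 ≤ 29, so infusion_rate ≥ -4.
The smallest integer in [-5, 12] satisfying this is -4.

infusion_rate = -4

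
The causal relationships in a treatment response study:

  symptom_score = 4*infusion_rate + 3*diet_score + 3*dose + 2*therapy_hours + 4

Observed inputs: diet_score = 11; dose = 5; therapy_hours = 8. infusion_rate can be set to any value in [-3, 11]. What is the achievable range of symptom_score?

Substituting into the symptom_score equation gives symptom_score = 4*infusion_rate + 68.
Linear in infusion_rate, so extremes are at the endpoints: infusion_rate = -3 gives symptom_score = 56; infusion_rate = 11 gives symptom_score = 112.

56 to 112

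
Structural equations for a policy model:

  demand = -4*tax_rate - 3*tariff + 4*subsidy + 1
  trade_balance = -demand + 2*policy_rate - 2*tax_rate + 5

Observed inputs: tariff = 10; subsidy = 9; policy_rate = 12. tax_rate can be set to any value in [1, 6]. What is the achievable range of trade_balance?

24 to 34

Substituting into the demand equation gives demand = -4*tax_rate + 7.
Substituting into the trade_balance equation gives trade_balance = 2*tax_rate + 22.
Linear in tax_rate, so extremes are at the endpoints: tax_rate = 1 gives trade_balance = 24; tax_rate = 6 gives trade_balance = 34.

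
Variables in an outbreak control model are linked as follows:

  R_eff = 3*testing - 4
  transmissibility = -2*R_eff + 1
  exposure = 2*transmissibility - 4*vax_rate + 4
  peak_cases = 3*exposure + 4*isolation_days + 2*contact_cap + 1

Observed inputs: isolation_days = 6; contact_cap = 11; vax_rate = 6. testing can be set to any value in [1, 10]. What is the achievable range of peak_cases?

-319 to 5

Substituting into the transmissibility equation gives transmissibility = -6*testing + 9.
So exposure = -12*testing - 2.
So peak_cases = -36*testing + 41.
Linear in testing, so extremes are at the endpoints: testing = 1 gives peak_cases = 5; testing = 10 gives peak_cases = -319.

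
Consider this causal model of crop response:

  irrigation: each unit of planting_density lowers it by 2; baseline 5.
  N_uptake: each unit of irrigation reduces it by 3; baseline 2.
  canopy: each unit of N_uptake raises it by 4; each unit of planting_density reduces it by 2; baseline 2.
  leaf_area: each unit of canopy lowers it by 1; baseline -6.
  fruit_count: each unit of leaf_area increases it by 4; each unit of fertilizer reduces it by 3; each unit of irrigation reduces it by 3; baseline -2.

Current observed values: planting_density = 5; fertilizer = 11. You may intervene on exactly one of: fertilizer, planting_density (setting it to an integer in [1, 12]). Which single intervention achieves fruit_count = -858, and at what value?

Intervening on fertilizer: fruit_count = -3*fertilizer - 251. Reaching -858 requires fertilizer = 607/3, not an integer.
Intervening on planting_density: with other inputs at their observed values, fruit_count = -82*planting_density + 126. Solving for -858 gives planting_density = 12, within [1, 12].

set planting_density = 12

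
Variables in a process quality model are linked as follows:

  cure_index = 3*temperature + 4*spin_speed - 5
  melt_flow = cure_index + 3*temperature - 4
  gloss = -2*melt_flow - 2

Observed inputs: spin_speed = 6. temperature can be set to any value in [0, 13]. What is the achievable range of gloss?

-188 to -32

Substituting into the cure_index equation gives cure_index = 3*temperature + 19.
Substituting into the melt_flow equation gives melt_flow = 6*temperature + 15.
This gives gloss = -12*temperature - 32.
Linear in temperature, so extremes are at the endpoints: temperature = 0 gives gloss = -32; temperature = 13 gives gloss = -188.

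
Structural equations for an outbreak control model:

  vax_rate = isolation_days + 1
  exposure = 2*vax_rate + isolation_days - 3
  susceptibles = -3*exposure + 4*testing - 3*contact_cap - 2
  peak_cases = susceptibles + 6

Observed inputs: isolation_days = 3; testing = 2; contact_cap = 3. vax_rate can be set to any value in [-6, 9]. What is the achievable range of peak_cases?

-51 to 39

Intervening on vax_rate fixes its value directly, overriding its dependence on isolation_days.
Substituting into the exposure equation gives exposure = 2*vax_rate.
susceptibles becomes -6*vax_rate - 3.
peak_cases becomes -6*vax_rate + 3.
Linear in vax_rate, so extremes are at the endpoints: vax_rate = -6 gives peak_cases = 39; vax_rate = 9 gives peak_cases = -51.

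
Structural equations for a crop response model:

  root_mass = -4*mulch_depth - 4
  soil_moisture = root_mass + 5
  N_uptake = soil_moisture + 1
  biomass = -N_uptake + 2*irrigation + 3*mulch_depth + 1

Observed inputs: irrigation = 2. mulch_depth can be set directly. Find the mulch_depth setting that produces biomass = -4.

mulch_depth = -1

Substituting into the soil_moisture equation gives soil_moisture = -4*mulch_depth + 1.
So N_uptake = -4*mulch_depth + 2.
So biomass = 7*mulch_depth + 3.
Solve 7*mulch_depth + 3 = -4: mulch_depth = (-4 - 3) / 7 = -1.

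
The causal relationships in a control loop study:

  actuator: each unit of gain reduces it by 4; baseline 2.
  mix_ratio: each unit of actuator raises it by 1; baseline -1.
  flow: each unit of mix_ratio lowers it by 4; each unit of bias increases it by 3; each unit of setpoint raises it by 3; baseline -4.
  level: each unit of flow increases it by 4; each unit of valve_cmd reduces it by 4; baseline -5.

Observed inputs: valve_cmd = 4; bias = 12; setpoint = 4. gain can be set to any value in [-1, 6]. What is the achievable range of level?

75 to 523

Substituting into the mix_ratio equation gives mix_ratio = -4*gain + 1.
This gives flow = 16*gain + 40.
Substituting into the level equation gives level = 64*gain + 139.
Linear in gain, so extremes are at the endpoints: gain = -1 gives level = 75; gain = 6 gives level = 523.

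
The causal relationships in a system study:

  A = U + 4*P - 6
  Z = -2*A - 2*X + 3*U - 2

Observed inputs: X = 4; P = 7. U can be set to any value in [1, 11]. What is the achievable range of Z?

Substituting into the A equation gives A = U + 22.
Z becomes U - 54.
Linear in U, so extremes are at the endpoints: U = 1 gives Z = -53; U = 11 gives Z = -43.

-53 to -43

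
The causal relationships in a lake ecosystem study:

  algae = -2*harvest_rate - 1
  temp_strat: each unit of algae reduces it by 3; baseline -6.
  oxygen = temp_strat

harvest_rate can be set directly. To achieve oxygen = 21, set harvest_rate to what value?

harvest_rate = 4

Substituting into the temp_strat equation gives temp_strat = 6*harvest_rate - 3.
Substituting into the oxygen equation gives oxygen = 6*harvest_rate - 3.
Solve 6*harvest_rate - 3 = 21: harvest_rate = (21 + 3) / 6 = 4.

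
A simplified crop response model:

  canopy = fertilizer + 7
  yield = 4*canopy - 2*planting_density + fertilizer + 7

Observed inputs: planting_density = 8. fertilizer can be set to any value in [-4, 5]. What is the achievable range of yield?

Substituting into the yield equation gives yield = 5*fertilizer + 19.
Linear in fertilizer, so extremes are at the endpoints: fertilizer = -4 gives yield = -1; fertilizer = 5 gives yield = 44.

-1 to 44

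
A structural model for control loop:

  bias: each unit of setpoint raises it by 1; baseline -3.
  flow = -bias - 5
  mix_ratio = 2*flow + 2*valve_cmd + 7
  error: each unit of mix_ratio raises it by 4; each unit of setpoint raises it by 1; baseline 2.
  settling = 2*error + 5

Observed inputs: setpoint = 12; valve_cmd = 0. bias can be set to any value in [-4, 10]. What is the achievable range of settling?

Intervening on bias fixes its value directly, overriding its dependence on setpoint.
Substituting into the mix_ratio equation gives mix_ratio = -2*bias - 3.
error becomes -8*bias + 2.
Substituting into the settling equation gives settling = -16*bias + 9.
Linear in bias, so extremes are at the endpoints: bias = -4 gives settling = 73; bias = 10 gives settling = -151.

-151 to 73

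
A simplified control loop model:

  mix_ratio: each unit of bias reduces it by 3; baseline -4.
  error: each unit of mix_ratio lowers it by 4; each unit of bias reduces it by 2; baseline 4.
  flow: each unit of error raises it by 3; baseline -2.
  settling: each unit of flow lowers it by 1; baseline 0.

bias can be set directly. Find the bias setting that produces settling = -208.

Substituting into the error equation gives error = 10*bias + 20.
Substituting into the flow equation gives flow = 30*bias + 58.
Substituting into the settling equation gives settling = -30*bias - 58.
Solve -30*bias - 58 = -208: bias = (-208 + 58) / -30 = 5.

bias = 5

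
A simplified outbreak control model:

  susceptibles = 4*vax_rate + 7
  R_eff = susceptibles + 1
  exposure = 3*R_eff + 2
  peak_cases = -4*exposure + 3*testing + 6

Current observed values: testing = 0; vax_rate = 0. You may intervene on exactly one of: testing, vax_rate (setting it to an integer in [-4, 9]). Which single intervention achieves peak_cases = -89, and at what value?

Intervening on testing: with other inputs at their observed values, peak_cases = 3*testing - 98. Solving for -89 gives testing = 3, within [-4, 9].
Intervening on vax_rate: peak_cases = -48*vax_rate - 98. Reaching -89 requires vax_rate = -3/16, not an integer.

set testing = 3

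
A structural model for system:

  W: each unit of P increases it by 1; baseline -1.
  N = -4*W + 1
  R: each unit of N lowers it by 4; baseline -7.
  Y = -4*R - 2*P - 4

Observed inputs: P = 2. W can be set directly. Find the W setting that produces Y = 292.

Intervening on W fixes its value directly, overriding its dependence on P.
Substituting into the R equation gives R = 16*W - 11.
Substituting into the Y equation gives Y = -64*W + 36.
Solve -64*W + 36 = 292: W = (292 - 36) / -64 = -4.

W = -4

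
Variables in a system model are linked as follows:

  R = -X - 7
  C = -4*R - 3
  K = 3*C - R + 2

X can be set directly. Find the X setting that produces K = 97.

X = 1

Substituting into the C equation gives C = 4*X + 25.
Substituting into the K equation gives K = 13*X + 84.
Solve 13*X + 84 = 97: X = (97 - 84) / 13 = 1.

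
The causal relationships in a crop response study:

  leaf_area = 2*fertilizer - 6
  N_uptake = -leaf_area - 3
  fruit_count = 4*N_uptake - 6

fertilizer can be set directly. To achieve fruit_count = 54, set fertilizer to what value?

Substituting into the N_uptake equation gives N_uptake = -2*fertilizer + 3.
Substituting into the fruit_count equation gives fruit_count = -8*fertilizer + 6.
Solve -8*fertilizer + 6 = 54: fertilizer = (54 - 6) / -8 = -6.

fertilizer = -6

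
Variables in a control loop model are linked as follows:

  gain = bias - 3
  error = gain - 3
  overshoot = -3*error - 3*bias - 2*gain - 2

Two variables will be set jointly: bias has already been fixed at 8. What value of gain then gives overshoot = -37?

With bias held at 8:
Intervening on gain fixes its value directly, overriding its dependence on bias.
Substituting into the overshoot equation gives overshoot = -5*gain - 17.
Solve -5*gain - 17 = -37: gain = (-37 + 17) / -5 = 4.

gain = 4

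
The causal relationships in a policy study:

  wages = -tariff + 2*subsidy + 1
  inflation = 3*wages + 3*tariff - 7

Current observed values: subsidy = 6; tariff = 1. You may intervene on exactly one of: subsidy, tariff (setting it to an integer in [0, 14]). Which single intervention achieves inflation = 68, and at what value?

Intervening on subsidy: with other inputs at their observed values, inflation = 6*subsidy - 4. Solving for 68 gives subsidy = 12, within [0, 14].
Intervening on tariff: the paths from tariff to inflation cancel (net effect zero), leaving inflation = 32; 68 is unreachable this way.

set subsidy = 12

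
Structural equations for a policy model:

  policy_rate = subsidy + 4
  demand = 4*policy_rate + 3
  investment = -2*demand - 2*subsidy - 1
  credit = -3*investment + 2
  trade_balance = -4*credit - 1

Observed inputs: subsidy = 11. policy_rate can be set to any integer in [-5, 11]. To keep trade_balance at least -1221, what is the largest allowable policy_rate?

Intervening on policy_rate fixes its value directly, overriding its dependence on subsidy.
Substituting into the investment equation gives investment = -8*policy_rate - 29.
Substituting into the credit equation gives credit = 24*policy_rate + 89.
This gives trade_balance = -96*policy_rate - 357.
Require -96*policy_rate - 357 ≥ -1221, so policy_rate ≤ 9.
The largest integer in [-5, 11] satisfying this is 9.

policy_rate = 9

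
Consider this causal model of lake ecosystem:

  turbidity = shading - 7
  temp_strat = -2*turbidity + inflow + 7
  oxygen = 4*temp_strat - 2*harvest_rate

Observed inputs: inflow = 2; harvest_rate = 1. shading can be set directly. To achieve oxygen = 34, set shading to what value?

shading = 7

Substituting into the temp_strat equation gives temp_strat = -2*shading + 23.
Substituting into the oxygen equation gives oxygen = -8*shading + 90.
Solve -8*shading + 90 = 34: shading = (34 - 90) / -8 = 7.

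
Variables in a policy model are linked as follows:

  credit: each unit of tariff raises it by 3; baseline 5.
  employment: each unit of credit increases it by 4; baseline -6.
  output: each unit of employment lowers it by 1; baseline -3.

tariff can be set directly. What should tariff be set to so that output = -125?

Substituting into the employment equation gives employment = 12*tariff + 14.
So output = -12*tariff - 17.
Solve -12*tariff - 17 = -125: tariff = (-125 + 17) / -12 = 9.

tariff = 9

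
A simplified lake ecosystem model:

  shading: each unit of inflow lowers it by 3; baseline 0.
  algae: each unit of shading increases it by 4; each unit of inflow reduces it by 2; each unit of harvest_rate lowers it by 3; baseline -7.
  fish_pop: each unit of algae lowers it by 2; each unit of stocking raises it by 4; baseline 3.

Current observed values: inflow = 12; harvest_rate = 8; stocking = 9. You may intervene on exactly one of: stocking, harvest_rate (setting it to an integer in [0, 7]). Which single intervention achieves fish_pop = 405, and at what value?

set stocking = 1

Intervening on stocking: with other inputs at their observed values, fish_pop = 4*stocking + 401. Solving for 405 gives stocking = 1, within [0, 7].
Intervening on harvest_rate: fish_pop = 6*harvest_rate + 389. Reaching 405 requires harvest_rate = 8/3, not an integer.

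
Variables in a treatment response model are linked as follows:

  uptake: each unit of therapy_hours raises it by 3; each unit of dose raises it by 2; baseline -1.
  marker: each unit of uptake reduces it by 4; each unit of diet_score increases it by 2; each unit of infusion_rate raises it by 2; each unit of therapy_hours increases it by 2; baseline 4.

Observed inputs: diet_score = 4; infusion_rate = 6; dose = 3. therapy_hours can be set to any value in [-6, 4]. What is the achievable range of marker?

-36 to 64

Substituting into the uptake equation gives uptake = 3*therapy_hours + 5.
Substituting into the marker equation gives marker = -10*therapy_hours + 4.
Linear in therapy_hours, so extremes are at the endpoints: therapy_hours = -6 gives marker = 64; therapy_hours = 4 gives marker = -36.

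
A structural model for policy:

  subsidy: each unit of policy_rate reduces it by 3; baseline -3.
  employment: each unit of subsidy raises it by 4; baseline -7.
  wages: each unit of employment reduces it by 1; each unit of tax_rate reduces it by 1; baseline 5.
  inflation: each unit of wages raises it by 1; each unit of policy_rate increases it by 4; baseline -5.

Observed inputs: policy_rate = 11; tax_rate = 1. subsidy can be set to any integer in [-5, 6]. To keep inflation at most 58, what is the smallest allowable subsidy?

Intervening on subsidy fixes its value directly, overriding its dependence on policy_rate.
Substituting into the wages equation gives wages = -4*subsidy + 11.
This gives inflation = -4*subsidy + 50.
Require -4*subsidy + 50 ≤ 58, so subsidy ≥ -2.
The smallest integer in [-5, 6] satisfying this is -2.

subsidy = -2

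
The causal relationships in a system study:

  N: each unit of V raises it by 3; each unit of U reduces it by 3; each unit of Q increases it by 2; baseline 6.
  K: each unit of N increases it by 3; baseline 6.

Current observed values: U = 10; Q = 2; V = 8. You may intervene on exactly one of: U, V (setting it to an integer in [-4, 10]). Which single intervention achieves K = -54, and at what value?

set V = 0

Intervening on U: K = -9*U + 108. Reaching -54 requires U = 18, outside [-4, 10].
Intervening on V: with other inputs at their observed values, K = 9*V - 54. Solving for -54 gives V = 0, within [-4, 10].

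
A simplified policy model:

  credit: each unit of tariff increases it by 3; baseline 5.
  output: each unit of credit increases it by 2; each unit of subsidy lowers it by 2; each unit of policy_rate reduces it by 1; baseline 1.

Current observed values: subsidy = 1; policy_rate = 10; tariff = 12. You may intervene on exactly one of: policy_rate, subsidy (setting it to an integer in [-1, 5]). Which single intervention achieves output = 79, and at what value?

Intervening on policy_rate: with other inputs at their observed values, output = -policy_rate + 81. Solving for 79 gives policy_rate = 2, within [-1, 5].
Intervening on subsidy: output = -2*subsidy + 73. Reaching 79 requires subsidy = -3, outside [-1, 5].

set policy_rate = 2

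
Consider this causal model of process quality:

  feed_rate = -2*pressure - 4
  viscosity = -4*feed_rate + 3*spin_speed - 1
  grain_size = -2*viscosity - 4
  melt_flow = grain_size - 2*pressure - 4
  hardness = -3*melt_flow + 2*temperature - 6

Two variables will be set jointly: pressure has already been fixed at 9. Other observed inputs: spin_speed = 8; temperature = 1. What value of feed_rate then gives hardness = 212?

feed_rate = 0

With pressure held at 9:
Intervening on feed_rate fixes its value directly, overriding its dependence on pressure.
Substituting into the viscosity equation gives viscosity = -4*feed_rate + 23.
This gives grain_size = 8*feed_rate - 50.
So melt_flow = 8*feed_rate - 72.
Substituting into the hardness equation gives hardness = -24*feed_rate + 212.
Solve -24*feed_rate + 212 = 212: feed_rate = (212 - 212) / -24 = 0.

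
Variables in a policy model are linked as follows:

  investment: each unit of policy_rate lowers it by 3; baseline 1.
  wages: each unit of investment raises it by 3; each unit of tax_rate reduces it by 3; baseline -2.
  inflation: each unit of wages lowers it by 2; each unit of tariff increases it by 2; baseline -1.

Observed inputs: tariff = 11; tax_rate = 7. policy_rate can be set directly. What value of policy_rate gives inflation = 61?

policy_rate = 0

Substituting into the wages equation gives wages = -9*policy_rate - 20.
Substituting into the inflation equation gives inflation = 18*policy_rate + 61.
Solve 18*policy_rate + 61 = 61: policy_rate = (61 - 61) / 18 = 0.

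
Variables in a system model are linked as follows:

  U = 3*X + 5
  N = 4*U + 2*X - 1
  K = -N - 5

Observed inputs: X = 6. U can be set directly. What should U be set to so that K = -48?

Intervening on U fixes its value directly, overriding its dependence on X.
Substituting into the N equation gives N = 4*U + 11.
Substituting into the K equation gives K = -4*U - 16.
Solve -4*U - 16 = -48: U = (-48 + 16) / -4 = 8.

U = 8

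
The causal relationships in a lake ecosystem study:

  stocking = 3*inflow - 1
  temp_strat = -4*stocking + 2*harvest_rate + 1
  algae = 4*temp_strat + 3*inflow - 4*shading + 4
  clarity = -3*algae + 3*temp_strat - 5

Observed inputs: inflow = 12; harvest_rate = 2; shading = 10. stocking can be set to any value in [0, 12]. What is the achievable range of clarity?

-50 to 382

Intervening on stocking fixes its value directly, overriding its dependence on inflow.
Substituting into the temp_strat equation gives temp_strat = -4*stocking + 5.
Substituting into the algae equation gives algae = -16*stocking + 20.
This gives clarity = 36*stocking - 50.
Linear in stocking, so extremes are at the endpoints: stocking = 0 gives clarity = -50; stocking = 12 gives clarity = 382.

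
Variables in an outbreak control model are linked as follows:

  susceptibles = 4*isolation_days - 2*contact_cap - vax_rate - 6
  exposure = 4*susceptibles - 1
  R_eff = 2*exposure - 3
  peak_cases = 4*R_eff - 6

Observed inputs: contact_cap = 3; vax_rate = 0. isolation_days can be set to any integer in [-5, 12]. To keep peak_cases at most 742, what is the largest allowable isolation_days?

isolation_days = 9

Substituting into the susceptibles equation gives susceptibles = 4*isolation_days - 12.
exposure becomes 16*isolation_days - 49.
Substituting into the R_eff equation gives R_eff = 32*isolation_days - 101.
This gives peak_cases = 128*isolation_days - 410.
Require 128*isolation_days - 410 ≤ 742, so isolation_days ≤ 9.
The largest integer in [-5, 12] satisfying this is 9.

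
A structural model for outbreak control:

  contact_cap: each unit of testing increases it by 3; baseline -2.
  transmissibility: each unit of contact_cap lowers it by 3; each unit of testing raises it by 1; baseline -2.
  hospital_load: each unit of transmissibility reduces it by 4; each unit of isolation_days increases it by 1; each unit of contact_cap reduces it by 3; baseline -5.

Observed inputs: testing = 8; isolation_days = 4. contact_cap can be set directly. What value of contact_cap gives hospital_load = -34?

Intervening on contact_cap fixes its value directly, overriding its dependence on testing.
Substituting into the transmissibility equation gives transmissibility = -3*contact_cap + 6.
Substituting into the hospital_load equation gives hospital_load = 9*contact_cap - 25.
Solve 9*contact_cap - 25 = -34: contact_cap = (-34 + 25) / 9 = -1.

contact_cap = -1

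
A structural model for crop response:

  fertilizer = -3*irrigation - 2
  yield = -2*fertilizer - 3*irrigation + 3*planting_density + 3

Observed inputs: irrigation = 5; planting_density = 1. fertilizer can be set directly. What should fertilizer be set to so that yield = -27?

Intervening on fertilizer fixes its value directly, overriding its dependence on irrigation.
Substituting into the yield equation gives yield = -2*fertilizer - 9.
Solve -2*fertilizer - 9 = -27: fertilizer = (-27 + 9) / -2 = 9.

fertilizer = 9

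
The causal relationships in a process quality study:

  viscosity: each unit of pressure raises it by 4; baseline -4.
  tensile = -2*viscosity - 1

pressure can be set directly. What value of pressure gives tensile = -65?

pressure = 9

Substituting into the tensile equation gives tensile = -8*pressure + 7.
Solve -8*pressure + 7 = -65: pressure = (-65 - 7) / -8 = 9.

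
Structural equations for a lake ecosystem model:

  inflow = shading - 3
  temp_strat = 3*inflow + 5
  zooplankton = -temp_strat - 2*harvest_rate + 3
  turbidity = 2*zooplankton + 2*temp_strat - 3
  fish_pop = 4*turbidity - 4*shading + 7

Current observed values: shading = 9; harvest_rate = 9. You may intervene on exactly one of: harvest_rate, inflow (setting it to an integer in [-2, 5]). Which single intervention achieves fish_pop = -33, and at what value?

set harvest_rate = 1

Intervening on harvest_rate: with other inputs at their observed values, fish_pop = -16*harvest_rate - 17. Solving for -33 gives harvest_rate = 1, within [-2, 5].
Intervening on inflow: the paths from inflow to fish_pop cancel (net effect zero), leaving fish_pop = -161; -33 is unreachable this way.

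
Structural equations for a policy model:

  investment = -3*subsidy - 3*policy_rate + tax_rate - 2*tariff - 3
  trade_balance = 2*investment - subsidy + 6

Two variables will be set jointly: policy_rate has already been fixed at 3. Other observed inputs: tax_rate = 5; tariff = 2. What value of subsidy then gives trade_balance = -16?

subsidy = 0

With policy_rate held at 3:
Substituting into the investment equation gives investment = -3*subsidy - 11.
Substituting into the trade_balance equation gives trade_balance = -7*subsidy - 16.
Solve -7*subsidy - 16 = -16: subsidy = (-16 + 16) / -7 = 0.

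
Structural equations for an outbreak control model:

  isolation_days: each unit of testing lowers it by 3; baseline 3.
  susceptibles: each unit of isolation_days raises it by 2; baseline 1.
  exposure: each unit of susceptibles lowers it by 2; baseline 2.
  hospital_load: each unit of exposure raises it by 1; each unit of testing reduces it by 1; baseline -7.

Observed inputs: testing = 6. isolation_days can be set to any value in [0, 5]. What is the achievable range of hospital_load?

Intervening on isolation_days fixes its value directly, overriding its dependence on testing.
Substituting into the exposure equation gives exposure = -4*isolation_days.
Substituting into the hospital_load equation gives hospital_load = -4*isolation_days - 13.
Linear in isolation_days, so extremes are at the endpoints: isolation_days = 0 gives hospital_load = -13; isolation_days = 5 gives hospital_load = -33.

-33 to -13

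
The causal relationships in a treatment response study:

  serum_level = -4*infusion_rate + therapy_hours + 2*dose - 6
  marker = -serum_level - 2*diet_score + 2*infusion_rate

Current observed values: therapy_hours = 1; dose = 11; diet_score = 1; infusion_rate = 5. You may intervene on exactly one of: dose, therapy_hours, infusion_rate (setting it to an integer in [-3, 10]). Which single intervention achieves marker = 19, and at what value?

Intervening on dose: with other inputs at their observed values, marker = -2*dose + 33. Solving for 19 gives dose = 7, within [-3, 10].
Intervening on therapy_hours: marker = -therapy_hours + 12. Reaching 19 requires therapy_hours = -7, outside [-3, 10].
Intervening on infusion_rate: marker = 6*infusion_rate - 19. Reaching 19 requires infusion_rate = 19/3, not an integer.

set dose = 7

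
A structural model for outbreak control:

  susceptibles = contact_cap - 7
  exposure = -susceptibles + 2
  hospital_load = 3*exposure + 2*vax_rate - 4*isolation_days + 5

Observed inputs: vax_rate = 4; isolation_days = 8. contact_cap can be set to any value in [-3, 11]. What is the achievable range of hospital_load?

Substituting into the exposure equation gives exposure = -contact_cap + 9.
This gives hospital_load = -3*contact_cap + 8.
Linear in contact_cap, so extremes are at the endpoints: contact_cap = -3 gives hospital_load = 17; contact_cap = 11 gives hospital_load = -25.

-25 to 17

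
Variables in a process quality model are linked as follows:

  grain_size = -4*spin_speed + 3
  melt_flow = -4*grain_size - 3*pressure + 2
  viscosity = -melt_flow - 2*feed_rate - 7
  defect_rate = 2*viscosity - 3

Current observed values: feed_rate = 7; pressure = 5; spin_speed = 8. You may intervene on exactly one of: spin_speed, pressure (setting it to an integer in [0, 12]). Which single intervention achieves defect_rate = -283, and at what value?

Intervening on spin_speed: with other inputs at their observed values, defect_rate = -32*spin_speed + 5. Solving for -283 gives spin_speed = 9, within [0, 12].
Intervening on pressure: defect_rate = 6*pressure - 281. Reaching -283 requires pressure = -1/3, not an integer.

set spin_speed = 9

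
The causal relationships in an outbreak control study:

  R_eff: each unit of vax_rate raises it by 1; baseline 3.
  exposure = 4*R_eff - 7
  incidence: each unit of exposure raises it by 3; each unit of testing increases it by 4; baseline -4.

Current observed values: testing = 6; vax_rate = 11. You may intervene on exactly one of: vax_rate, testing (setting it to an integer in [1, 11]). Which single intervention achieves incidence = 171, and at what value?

Intervening on vax_rate: incidence = 12*vax_rate + 35. Reaching 171 requires vax_rate = 34/3, not an integer.
Intervening on testing: with other inputs at their observed values, incidence = 4*testing + 143. Solving for 171 gives testing = 7, within [1, 11].

set testing = 7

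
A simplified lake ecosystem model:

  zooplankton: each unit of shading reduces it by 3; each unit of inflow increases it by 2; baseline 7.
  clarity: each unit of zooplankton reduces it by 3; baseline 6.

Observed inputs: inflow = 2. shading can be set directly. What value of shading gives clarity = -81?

Substituting into the zooplankton equation gives zooplankton = -3*shading + 11.
Substituting into the clarity equation gives clarity = 9*shading - 27.
Solve 9*shading - 27 = -81: shading = (-81 + 27) / 9 = -6.

shading = -6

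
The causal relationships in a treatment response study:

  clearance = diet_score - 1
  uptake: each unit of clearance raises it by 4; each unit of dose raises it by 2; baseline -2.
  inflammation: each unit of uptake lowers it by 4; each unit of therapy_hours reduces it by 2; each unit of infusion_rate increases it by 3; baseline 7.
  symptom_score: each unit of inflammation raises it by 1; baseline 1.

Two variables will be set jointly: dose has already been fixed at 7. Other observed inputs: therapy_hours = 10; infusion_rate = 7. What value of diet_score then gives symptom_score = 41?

diet_score = -4

With dose held at 7:
Substituting into the uptake equation gives uptake = 4*diet_score + 8.
This gives inflammation = -16*diet_score - 24.
Substituting into the symptom_score equation gives symptom_score = -16*diet_score - 23.
Solve -16*diet_score - 23 = 41: diet_score = (41 + 23) / -16 = -4.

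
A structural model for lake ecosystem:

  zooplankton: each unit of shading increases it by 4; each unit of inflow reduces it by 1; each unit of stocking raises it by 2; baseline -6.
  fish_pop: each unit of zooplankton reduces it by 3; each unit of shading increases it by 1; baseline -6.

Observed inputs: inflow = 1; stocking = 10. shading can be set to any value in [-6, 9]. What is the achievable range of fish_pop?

-144 to 21

Substituting into the zooplankton equation gives zooplankton = 4*shading + 13.
Substituting into the fish_pop equation gives fish_pop = -11*shading - 45.
Linear in shading, so extremes are at the endpoints: shading = -6 gives fish_pop = 21; shading = 9 gives fish_pop = -144.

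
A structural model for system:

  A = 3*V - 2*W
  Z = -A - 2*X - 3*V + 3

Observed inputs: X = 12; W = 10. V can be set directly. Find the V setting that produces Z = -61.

Substituting into the A equation gives A = 3*V - 20.
This gives Z = -6*V - 1.
Solve -6*V - 1 = -61: V = (-61 + 1) / -6 = 10.

V = 10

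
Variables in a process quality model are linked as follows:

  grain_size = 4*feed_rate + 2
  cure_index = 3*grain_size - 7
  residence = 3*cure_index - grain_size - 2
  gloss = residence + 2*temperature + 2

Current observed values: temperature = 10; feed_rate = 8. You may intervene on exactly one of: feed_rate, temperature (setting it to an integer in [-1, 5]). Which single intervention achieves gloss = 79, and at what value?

set feed_rate = 2

Intervening on feed_rate: with other inputs at their observed values, gloss = 32*feed_rate + 15. Solving for 79 gives feed_rate = 2, within [-1, 5].
Intervening on temperature: gloss = 2*temperature + 251. Reaching 79 requires temperature = -86, outside [-1, 5].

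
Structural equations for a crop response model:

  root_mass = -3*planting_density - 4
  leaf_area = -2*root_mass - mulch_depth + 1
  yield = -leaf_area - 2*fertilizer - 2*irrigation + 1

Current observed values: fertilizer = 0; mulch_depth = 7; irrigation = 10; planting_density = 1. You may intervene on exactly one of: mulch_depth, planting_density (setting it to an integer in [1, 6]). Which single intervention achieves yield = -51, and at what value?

Intervening on mulch_depth: yield = mulch_depth - 34. Reaching -51 requires mulch_depth = -17, outside [1, 6].
Intervening on planting_density: with other inputs at their observed values, yield = -6*planting_density - 21. Solving for -51 gives planting_density = 5, within [1, 6].

set planting_density = 5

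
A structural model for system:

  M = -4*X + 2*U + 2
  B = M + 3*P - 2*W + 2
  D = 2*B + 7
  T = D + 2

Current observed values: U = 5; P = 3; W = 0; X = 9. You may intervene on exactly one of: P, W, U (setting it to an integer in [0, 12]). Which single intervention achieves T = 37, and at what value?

Intervening on P: with other inputs at their observed values, T = 6*P - 35. Solving for 37 gives P = 12, within [0, 12].
Intervening on W: T = -4*W - 17. Reaching 37 requires W = -27/2, not an integer.
Intervening on U: T = 4*U - 37. Reaching 37 requires U = 37/2, not an integer.

set P = 12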